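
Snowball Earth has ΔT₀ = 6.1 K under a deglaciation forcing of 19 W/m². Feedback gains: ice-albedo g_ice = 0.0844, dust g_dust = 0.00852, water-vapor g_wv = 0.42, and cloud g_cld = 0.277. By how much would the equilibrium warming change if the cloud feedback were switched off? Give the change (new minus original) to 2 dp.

-16.51 K

Original: g = 0.78992, ΔT = 6.1/(1−0.78992) = 29.0366 K.
Without cloud: g' = 0.51292, ΔT' = 6.1/(1−0.51292) = 12.5236 K.
Change = 12.5236 − 29.0366 = -16.51 K.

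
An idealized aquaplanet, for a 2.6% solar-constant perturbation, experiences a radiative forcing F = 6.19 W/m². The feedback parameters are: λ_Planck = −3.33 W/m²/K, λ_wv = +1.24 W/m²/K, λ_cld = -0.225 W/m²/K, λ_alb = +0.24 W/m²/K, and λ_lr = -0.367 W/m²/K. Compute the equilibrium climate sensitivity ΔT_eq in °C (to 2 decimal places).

2.53 °C

Net feedback parameter λ = (−3.33) + (+1.24) + (-0.225) + (+0.24) + (-0.367) = -2.442 W/m²/K.
ΔT = −F/λ = −6.19/(-2.442) = 2.53 °C.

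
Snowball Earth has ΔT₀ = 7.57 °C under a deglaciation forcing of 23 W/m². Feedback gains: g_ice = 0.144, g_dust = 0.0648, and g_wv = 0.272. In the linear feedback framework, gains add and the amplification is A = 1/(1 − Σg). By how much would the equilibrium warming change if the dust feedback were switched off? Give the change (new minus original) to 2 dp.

-1.62 °C

Original: g = 0.4808, ΔT = 7.57/(1−0.4808) = 14.5801 °C.
Without dust: g' = 0.416, ΔT' = 7.57/(1−0.416) = 12.9623 °C.
Change = 12.9623 − 14.5801 = -1.62 °C.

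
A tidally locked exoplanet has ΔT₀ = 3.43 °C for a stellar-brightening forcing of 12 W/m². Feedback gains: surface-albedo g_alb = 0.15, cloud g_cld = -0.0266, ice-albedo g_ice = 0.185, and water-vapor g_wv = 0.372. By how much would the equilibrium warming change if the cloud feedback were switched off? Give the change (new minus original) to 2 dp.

0.97 °C

Original: g = 0.6804, ΔT = 3.43/(1−0.6804) = 10.7322 °C.
Without cloud: g' = 0.707, ΔT' = 3.43/(1−0.707) = 11.7065 °C.
Change = 11.7065 − 10.7322 = 0.97 °C.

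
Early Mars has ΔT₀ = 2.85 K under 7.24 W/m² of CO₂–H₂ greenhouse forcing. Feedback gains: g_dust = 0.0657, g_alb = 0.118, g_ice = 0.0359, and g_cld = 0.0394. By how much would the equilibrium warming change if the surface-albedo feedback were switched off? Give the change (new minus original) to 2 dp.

-0.53 K

Original: g = 0.259, ΔT = 2.85/(1−0.259) = 3.8462 K.
Without surface-albedo: g' = 0.141, ΔT' = 2.85/(1−0.141) = 3.3178 K.
Change = 3.3178 − 3.8462 = -0.53 K.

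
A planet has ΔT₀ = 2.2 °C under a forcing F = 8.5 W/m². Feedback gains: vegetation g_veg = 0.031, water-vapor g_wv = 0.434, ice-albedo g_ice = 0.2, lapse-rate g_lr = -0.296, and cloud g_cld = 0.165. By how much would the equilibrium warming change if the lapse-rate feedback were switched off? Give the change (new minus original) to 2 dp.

Original: g = 0.534, ΔT = 2.2/(1−0.534) = 4.7210 °C.
Without lapse-rate: g' = 0.83, ΔT' = 2.2/(1−0.83) = 12.9412 °C.
Change = 12.9412 − 4.7210 = 8.22 °C.

8.22 °C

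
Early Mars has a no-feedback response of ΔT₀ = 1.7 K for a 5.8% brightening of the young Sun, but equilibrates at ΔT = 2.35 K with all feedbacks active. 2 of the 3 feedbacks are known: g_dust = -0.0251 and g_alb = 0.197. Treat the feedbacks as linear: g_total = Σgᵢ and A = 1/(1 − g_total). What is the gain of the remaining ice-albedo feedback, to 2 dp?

Amplification A = ΔT/ΔT₀ = 2.35/1.7 = 1.382.
Total gain g = 1 − 1/A = 1 − 1/1.382 = 0.2764.
Known gains sum to -0.0251 + 0.197 = 0.1719.
g_ice = 0.2764 − 0.1719 = 0.10.

0.10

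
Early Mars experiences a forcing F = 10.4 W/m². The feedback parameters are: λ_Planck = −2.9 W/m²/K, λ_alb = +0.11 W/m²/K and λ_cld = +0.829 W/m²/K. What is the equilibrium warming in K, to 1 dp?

Net feedback parameter λ = (−2.9) + (+0.11) + (+0.829) = -1.961 W/m²/K.
ΔT = −F/λ = −10.4/(-1.961) = 5.3 K.

5.3 K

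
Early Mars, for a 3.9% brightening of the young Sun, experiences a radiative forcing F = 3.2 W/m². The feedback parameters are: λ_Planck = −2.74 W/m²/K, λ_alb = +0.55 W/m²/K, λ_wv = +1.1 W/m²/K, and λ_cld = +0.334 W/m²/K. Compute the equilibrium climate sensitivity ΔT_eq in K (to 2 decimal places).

4.23 K

Net feedback parameter λ = (−2.74) + (+0.55) + (+1.1) + (+0.334) = -0.756 W/m²/K.
ΔT = −F/λ = −3.2/(-0.756) = 4.23 K.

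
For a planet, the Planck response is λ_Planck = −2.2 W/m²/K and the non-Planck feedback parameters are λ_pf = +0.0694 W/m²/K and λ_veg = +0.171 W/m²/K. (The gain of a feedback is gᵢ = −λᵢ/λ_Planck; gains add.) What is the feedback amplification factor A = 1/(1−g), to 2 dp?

Convert to gains: g_pf = 0.0694/2.2 = 0.03155; g_veg = 0.171/2.2 = 0.07773.
Total gain g = 0.10928.
A = 1/(1 − 0.10928) = 1.12.

1.12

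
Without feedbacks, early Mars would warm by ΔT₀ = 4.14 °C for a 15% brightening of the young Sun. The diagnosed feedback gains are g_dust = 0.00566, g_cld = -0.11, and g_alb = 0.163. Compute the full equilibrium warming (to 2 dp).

4.40 °C

Total gain g = 0.00566 − 0.11 + 0.163 = 0.05866.
Amplification A = 1/(1 − 0.05866) = 1.062.
ΔT = 4.14 × 1.062 = 4.40 °C.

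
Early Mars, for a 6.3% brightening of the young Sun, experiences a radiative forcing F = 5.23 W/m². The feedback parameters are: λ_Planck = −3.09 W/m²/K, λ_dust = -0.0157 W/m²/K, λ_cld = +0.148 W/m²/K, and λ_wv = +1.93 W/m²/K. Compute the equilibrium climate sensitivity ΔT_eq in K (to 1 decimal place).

5.1 K

Net feedback parameter λ = (−3.09) + (-0.0157) + (+0.148) + (+1.93) = -1.0277 W/m²/K.
ΔT = −F/λ = −5.23/(-1.0277) = 5.1 K.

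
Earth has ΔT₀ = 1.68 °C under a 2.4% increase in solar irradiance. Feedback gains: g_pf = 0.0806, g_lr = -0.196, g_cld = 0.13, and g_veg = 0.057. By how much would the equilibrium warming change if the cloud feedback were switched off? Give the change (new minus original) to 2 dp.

Original: g = 0.0716, ΔT = 1.68/(1−0.0716) = 1.8096 °C.
Without cloud: g' = -0.0584, ΔT' = 1.68/(1+0.0584) = 1.5873 °C.
Change = 1.5873 − 1.8096 = -0.22 °C.

-0.22 °C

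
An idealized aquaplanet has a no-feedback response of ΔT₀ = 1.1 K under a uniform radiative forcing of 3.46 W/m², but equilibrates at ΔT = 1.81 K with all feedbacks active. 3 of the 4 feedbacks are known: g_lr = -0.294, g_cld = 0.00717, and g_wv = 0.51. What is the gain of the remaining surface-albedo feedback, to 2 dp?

Amplification A = ΔT/ΔT₀ = 1.81/1.1 = 1.645.
Total gain g = 1 − 1/A = 1 − 1/1.645 = 0.3921.
Known gains sum to -0.294 + 0.00717 + 0.51 = 0.22317.
g_alb = 0.3921 − 0.22317 = 0.17.

0.17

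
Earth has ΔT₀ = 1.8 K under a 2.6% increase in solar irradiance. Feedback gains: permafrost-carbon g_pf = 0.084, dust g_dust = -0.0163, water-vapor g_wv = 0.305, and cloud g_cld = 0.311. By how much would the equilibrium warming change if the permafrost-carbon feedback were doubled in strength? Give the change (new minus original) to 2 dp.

Original: g = 0.6837, ΔT = 1.8/(1−0.6837) = 5.6908 K.
With doubled permafrost-carbon: g' = 0.7677, ΔT' = 1.8/(1−0.7677) = 7.7486 K.
Change = 7.7486 − 5.6908 = 2.06 K.

2.06 K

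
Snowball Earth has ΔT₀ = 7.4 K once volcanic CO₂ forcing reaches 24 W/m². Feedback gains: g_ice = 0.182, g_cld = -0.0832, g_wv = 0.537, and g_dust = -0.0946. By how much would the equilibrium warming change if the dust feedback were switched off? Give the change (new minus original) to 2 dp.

Original: g = 0.5412, ΔT = 7.4/(1−0.5412) = 16.1290 K.
Without dust: g' = 0.6358, ΔT' = 7.4/(1−0.6358) = 20.3185 K.
Change = 20.3185 − 16.1290 = 4.19 K.

4.19 K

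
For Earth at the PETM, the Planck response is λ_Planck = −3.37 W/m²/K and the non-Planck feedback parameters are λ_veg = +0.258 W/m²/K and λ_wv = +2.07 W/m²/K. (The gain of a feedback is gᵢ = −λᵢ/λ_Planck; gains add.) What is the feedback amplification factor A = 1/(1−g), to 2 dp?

Convert to gains: g_veg = 0.258/3.37 = 0.07656; g_wv = 2.07/3.37 = 0.6142.
Total gain g = 0.69076.
A = 1/(1 − 0.69076) = 3.23.

3.23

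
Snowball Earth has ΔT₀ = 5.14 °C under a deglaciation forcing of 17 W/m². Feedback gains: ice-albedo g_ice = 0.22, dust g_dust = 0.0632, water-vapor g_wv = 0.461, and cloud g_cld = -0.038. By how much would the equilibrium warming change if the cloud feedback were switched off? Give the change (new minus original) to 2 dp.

Original: g = 0.7062, ΔT = 5.14/(1−0.7062) = 17.4949 °C.
Without cloud: g' = 0.7442, ΔT' = 5.14/(1−0.7442) = 20.0938 °C.
Change = 20.0938 − 17.4949 = 2.60 °C.

2.60 °C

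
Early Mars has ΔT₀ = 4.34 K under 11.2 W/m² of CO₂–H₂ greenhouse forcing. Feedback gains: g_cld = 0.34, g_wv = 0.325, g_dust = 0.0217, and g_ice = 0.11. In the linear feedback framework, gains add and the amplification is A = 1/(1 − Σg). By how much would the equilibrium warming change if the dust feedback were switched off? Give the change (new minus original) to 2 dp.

Original: g = 0.7967, ΔT = 4.34/(1−0.7967) = 21.3478 K.
Without dust: g' = 0.775, ΔT' = 4.34/(1−0.775) = 19.2889 K.
Change = 19.2889 − 21.3478 = -2.06 K.

-2.06 K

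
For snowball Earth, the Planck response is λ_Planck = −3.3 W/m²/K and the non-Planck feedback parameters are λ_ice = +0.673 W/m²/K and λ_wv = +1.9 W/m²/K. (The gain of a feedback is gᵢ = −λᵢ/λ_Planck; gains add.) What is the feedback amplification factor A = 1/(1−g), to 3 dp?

4.539

Convert to gains: g_ice = 0.673/3.3 = 0.2039; g_wv = 1.9/3.3 = 0.5758.
Total gain g = 0.7797.
A = 1/(1 − 0.7797) = 4.539.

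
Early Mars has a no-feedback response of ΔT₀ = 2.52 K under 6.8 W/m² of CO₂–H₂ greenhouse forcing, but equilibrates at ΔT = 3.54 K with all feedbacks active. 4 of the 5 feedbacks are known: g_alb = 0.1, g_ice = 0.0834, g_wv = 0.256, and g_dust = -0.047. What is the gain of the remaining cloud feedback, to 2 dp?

-0.10

Amplification A = ΔT/ΔT₀ = 3.54/2.52 = 1.405.
Total gain g = 1 − 1/A = 1 − 1/1.405 = 0.2883.
Known gains sum to 0.1 + 0.0834 + 0.256 − 0.047 = 0.3924.
g_cld = 0.2883 − 0.3924 = -0.10.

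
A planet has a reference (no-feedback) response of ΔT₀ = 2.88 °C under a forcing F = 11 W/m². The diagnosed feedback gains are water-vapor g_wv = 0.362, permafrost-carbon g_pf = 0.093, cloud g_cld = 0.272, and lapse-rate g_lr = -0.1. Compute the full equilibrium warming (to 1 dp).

7.7 °C

Total gain g = 0.362 + 0.093 + 0.272 − 0.1 = 0.627.
Amplification A = 1/(1 − 0.627) = 2.681.
ΔT = 2.88 × 2.681 = 7.7 °C.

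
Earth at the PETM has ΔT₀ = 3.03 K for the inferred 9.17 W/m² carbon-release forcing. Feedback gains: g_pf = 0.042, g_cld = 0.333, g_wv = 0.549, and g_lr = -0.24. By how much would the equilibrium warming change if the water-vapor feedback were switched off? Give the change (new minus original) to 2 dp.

-6.09 K

Original: g = 0.684, ΔT = 3.03/(1−0.684) = 9.5886 K.
Without water-vapor: g' = 0.135, ΔT' = 3.03/(1−0.135) = 3.5029 K.
Change = 3.5029 − 9.5886 = -6.09 K.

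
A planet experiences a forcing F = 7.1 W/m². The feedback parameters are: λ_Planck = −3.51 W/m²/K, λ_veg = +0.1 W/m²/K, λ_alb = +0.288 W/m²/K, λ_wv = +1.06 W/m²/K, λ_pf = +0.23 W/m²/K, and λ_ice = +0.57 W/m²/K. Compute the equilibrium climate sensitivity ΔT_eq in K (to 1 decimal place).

5.6 K

Net feedback parameter λ = (−3.51) + (+0.1) + (+0.288) + (+1.06) + (+0.23) + (+0.57) = -1.262 W/m²/K.
ΔT = −F/λ = −7.1/(-1.262) = 5.6 K.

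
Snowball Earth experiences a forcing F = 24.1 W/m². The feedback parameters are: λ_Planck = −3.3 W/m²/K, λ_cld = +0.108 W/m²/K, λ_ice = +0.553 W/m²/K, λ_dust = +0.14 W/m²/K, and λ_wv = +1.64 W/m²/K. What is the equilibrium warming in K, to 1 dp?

28.1 K

Net feedback parameter λ = (−3.3) + (+0.108) + (+0.553) + (+0.14) + (+1.64) = -0.859 W/m²/K.
ΔT = −F/λ = −24.1/(-0.859) = 28.1 K.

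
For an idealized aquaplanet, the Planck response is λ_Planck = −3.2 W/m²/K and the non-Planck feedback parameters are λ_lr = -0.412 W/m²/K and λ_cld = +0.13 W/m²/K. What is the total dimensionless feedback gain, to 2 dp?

-0.09

Convert to gains: g_lr = -0.412/3.2 = -0.1287; g_cld = 0.13/3.2 = 0.04063.
Total gain g = -0.08807.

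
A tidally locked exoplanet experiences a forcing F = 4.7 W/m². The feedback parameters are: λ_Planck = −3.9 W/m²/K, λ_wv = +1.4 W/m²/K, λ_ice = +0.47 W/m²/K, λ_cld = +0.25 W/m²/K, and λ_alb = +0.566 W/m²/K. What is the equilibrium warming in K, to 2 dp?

3.87 K

Net feedback parameter λ = (−3.9) + (+1.4) + (+0.47) + (+0.25) + (+0.566) = -1.214 W/m²/K.
ΔT = −F/λ = −4.7/(-1.214) = 3.87 K.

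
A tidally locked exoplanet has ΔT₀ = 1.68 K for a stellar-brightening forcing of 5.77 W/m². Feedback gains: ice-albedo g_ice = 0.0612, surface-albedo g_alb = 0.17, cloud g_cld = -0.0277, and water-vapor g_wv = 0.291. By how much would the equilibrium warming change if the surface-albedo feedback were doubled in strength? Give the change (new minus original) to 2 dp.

1.68 K

Original: g = 0.4945, ΔT = 1.68/(1−0.4945) = 3.3234 K.
With doubled surface-albedo: g' = 0.6645, ΔT' = 1.68/(1−0.6645) = 5.0075 K.
Change = 5.0075 − 3.3234 = 1.68 K.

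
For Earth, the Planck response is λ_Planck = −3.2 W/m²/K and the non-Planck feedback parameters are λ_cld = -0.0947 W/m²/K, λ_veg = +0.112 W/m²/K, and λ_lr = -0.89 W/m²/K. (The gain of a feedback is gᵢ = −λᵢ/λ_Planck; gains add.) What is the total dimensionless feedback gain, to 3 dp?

-0.273

Convert to gains: g_cld = -0.0947/3.2 = -0.02959; g_veg = 0.112/3.2 = 0.035; g_lr = -0.89/3.2 = -0.2781.
Total gain g = -0.27269.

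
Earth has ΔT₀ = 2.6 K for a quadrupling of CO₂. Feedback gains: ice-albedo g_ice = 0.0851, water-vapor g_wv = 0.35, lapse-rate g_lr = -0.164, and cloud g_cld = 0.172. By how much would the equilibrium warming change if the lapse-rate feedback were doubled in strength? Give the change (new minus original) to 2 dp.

Original: g = 0.4431, ΔT = 2.6/(1−0.4431) = 4.6687 K.
With doubled lapse-rate: g' = 0.2791, ΔT' = 2.6/(1−0.2791) = 3.6066 K.
Change = 3.6066 − 4.6687 = -1.06 K.

-1.06 K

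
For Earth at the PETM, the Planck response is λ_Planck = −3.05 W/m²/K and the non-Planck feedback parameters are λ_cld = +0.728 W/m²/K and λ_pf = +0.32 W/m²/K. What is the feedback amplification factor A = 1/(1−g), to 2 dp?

Convert to gains: g_cld = 0.728/3.05 = 0.2387; g_pf = 0.32/3.05 = 0.1049.
Total gain g = 0.3436.
A = 1/(1 − 0.3436) = 1.52.

1.52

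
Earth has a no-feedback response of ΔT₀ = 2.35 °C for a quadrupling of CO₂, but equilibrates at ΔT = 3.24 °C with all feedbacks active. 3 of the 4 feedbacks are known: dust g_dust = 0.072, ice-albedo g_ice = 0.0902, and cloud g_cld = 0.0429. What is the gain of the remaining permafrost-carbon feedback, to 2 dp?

Amplification A = ΔT/ΔT₀ = 3.24/2.35 = 1.379.
Total gain g = 1 − 1/A = 1 − 1/1.379 = 0.2748.
Known gains sum to 0.072 + 0.0902 + 0.0429 = 0.2051.
g_pf = 0.2748 − 0.2051 = 0.07.

0.07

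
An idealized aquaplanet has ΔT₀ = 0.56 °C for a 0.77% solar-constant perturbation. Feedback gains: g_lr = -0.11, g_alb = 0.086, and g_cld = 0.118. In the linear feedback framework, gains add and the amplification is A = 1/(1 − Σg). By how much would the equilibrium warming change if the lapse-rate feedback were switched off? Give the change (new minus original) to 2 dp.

0.09 °C

Original: g = 0.094, ΔT = 0.56/(1−0.094) = 0.6181 °C.
Without lapse-rate: g' = 0.204, ΔT' = 0.56/(1−0.204) = 0.7035 °C.
Change = 0.7035 − 0.6181 = 0.09 °C.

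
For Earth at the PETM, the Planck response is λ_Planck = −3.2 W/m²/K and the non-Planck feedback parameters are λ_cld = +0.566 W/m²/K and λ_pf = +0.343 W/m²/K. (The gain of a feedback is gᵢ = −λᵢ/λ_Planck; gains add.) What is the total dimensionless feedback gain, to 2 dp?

0.28

Convert to gains: g_cld = 0.566/3.2 = 0.1769; g_pf = 0.343/3.2 = 0.1072.
Total gain g = 0.2841.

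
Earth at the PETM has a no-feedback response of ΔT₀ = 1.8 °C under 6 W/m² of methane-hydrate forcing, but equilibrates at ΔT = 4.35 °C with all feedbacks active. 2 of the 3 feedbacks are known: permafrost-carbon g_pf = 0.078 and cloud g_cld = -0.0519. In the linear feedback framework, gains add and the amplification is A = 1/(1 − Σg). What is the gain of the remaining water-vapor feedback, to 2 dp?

0.56

Amplification A = ΔT/ΔT₀ = 4.35/1.8 = 2.417.
Total gain g = 1 − 1/A = 1 − 1/2.417 = 0.5863.
Known gains sum to 0.078 − 0.0519 = 0.0261.
g_wv = 0.5863 − 0.0261 = 0.56.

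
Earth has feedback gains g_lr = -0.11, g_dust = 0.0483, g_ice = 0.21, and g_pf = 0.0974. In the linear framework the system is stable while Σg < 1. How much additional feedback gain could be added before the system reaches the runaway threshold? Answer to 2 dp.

Current total gain = -0.11 + 0.0483 + 0.21 + 0.0974 = 0.2457.
Margin to runaway = 1 − 0.2457 = 0.75.

0.75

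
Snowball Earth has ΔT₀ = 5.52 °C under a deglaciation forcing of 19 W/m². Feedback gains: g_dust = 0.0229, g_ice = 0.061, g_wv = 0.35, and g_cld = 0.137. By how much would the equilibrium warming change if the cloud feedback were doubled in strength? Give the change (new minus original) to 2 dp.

Original: g = 0.5709, ΔT = 5.52/(1−0.5709) = 12.8641 °C.
With doubled cloud: g' = 0.7079, ΔT' = 5.52/(1−0.7079) = 18.8976 °C.
Change = 18.8976 − 12.8641 = 6.03 °C.

6.03 °C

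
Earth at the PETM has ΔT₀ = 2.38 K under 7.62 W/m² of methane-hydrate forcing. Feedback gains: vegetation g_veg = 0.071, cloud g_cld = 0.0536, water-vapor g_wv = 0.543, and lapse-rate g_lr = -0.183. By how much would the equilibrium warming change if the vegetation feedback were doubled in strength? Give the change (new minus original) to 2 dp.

0.74 K

Original: g = 0.4846, ΔT = 2.38/(1−0.4846) = 4.6178 K.
With doubled vegetation: g' = 0.5556, ΔT' = 2.38/(1−0.5556) = 5.3555 K.
Change = 5.3555 − 4.6178 = 0.74 K.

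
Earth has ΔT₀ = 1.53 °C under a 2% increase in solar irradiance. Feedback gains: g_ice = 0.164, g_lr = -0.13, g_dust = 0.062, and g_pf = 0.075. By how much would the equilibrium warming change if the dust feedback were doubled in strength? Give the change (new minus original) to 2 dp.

0.15 °C

Original: g = 0.171, ΔT = 1.53/(1−0.171) = 1.8456 °C.
With doubled dust: g' = 0.233, ΔT' = 1.53/(1−0.233) = 1.9948 °C.
Change = 1.9948 − 1.8456 = 0.15 °C.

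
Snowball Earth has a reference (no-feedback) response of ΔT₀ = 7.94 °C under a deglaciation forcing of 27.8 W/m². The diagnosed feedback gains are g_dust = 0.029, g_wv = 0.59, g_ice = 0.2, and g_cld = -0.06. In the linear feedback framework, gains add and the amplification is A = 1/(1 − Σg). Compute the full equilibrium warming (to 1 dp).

Total gain g = 0.029 + 0.59 + 0.2 − 0.06 = 0.759.
Amplification A = 1/(1 − 0.759) = 4.149.
ΔT = 7.94 × 4.149 = 32.9 °C.

32.9 °C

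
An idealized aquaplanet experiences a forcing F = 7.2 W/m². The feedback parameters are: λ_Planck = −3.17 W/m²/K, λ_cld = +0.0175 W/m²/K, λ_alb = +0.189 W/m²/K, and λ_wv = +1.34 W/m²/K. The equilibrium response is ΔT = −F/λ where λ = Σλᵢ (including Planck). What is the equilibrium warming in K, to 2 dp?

4.43 K

Net feedback parameter λ = (−3.17) + (+0.0175) + (+0.189) + (+1.34) = -1.6235 W/m²/K.
ΔT = −F/λ = −7.2/(-1.6235) = 4.43 K.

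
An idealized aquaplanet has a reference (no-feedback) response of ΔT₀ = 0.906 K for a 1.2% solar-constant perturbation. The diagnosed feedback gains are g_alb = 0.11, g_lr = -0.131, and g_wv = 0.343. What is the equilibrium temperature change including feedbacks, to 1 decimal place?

1.3 K

Total gain g = 0.11 − 0.131 + 0.343 = 0.322.
Amplification A = 1/(1 − 0.322) = 1.475.
ΔT = 0.906 × 1.475 = 1.3 K.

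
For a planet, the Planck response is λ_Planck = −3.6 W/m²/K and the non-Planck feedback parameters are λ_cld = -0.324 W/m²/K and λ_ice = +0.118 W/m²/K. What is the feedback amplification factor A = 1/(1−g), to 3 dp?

0.946

Convert to gains: g_cld = -0.324/3.6 = -0.09; g_ice = 0.118/3.6 = 0.03278.
Total gain g = -0.05722.
A = 1/(1 + 0.05722) = 0.946.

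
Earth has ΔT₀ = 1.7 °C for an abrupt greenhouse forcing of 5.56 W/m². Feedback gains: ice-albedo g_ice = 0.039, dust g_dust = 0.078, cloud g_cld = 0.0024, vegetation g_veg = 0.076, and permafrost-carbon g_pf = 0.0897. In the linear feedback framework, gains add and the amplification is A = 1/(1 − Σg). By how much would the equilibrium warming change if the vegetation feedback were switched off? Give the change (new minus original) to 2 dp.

-0.23 °C

Original: g = 0.2851, ΔT = 1.7/(1−0.2851) = 2.3780 °C.
Without vegetation: g' = 0.2091, ΔT' = 1.7/(1−0.2091) = 2.1494 °C.
Change = 2.1494 − 2.3780 = -0.23 °C.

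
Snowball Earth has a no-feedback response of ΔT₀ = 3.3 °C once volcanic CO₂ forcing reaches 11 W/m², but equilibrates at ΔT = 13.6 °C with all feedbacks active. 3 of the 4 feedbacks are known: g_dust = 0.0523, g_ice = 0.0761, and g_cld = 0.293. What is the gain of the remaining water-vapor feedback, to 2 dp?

Amplification A = ΔT/ΔT₀ = 13.6/3.3 = 4.121.
Total gain g = 1 − 1/A = 1 − 1/4.121 = 0.7573.
Known gains sum to 0.0523 + 0.0761 + 0.293 = 0.4214.
g_wv = 0.7573 − 0.4214 = 0.34.

0.34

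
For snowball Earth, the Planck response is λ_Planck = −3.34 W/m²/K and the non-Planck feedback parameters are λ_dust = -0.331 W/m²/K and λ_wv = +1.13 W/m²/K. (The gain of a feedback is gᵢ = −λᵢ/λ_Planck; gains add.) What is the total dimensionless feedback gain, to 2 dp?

Convert to gains: g_dust = -0.331/3.34 = -0.0991; g_wv = 1.13/3.34 = 0.3383.
Total gain g = 0.2392.

0.24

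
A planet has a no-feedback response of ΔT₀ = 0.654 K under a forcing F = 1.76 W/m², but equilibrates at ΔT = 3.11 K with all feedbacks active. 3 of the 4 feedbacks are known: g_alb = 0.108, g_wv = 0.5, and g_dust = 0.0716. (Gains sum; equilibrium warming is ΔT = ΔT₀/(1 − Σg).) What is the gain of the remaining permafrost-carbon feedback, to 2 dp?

0.11

Amplification A = ΔT/ΔT₀ = 3.11/0.654 = 4.755.
Total gain g = 1 − 1/A = 1 − 1/4.755 = 0.7897.
Known gains sum to 0.108 + 0.5 + 0.0716 = 0.6796.
g_pf = 0.7897 − 0.6796 = 0.11.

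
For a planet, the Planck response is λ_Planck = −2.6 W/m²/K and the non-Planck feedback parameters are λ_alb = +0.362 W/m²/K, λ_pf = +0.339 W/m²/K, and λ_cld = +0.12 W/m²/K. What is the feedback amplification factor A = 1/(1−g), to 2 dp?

1.46

Convert to gains: g_alb = 0.362/2.6 = 0.1392; g_pf = 0.339/2.6 = 0.1304; g_cld = 0.12/2.6 = 0.04615.
Total gain g = 0.31575.
A = 1/(1 − 0.31575) = 1.46.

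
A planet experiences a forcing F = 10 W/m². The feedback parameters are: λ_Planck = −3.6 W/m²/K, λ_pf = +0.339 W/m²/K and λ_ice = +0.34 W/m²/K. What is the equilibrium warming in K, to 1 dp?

Net feedback parameter λ = (−3.6) + (+0.339) + (+0.34) = -2.921 W/m²/K.
ΔT = −F/λ = −10/(-2.921) = 3.4 K.

3.4 K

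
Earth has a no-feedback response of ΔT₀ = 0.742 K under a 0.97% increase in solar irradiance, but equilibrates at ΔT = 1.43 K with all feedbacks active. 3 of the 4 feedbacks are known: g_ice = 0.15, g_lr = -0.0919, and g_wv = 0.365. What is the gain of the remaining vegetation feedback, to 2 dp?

Amplification A = ΔT/ΔT₀ = 1.43/0.742 = 1.927.
Total gain g = 1 − 1/A = 1 − 1/1.927 = 0.4811.
Known gains sum to 0.15 − 0.0919 + 0.365 = 0.4231.
g_veg = 0.4811 − 0.4231 = 0.06.

0.06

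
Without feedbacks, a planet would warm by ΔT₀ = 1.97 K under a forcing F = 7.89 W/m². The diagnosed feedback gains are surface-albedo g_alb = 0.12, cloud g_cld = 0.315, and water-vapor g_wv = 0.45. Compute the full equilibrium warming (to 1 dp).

17.1 K

Total gain g = 0.12 + 0.315 + 0.45 = 0.885.
Amplification A = 1/(1 − 0.885) = 8.696.
ΔT = 1.97 × 8.696 = 17.1 K.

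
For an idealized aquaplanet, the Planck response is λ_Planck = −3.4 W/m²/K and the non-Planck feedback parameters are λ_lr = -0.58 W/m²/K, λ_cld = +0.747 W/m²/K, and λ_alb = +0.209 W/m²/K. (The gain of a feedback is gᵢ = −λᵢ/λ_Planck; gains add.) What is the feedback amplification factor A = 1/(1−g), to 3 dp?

1.124

Convert to gains: g_lr = -0.58/3.4 = -0.1706; g_cld = 0.747/3.4 = 0.2197; g_alb = 0.209/3.4 = 0.06147.
Total gain g = 0.11057.
A = 1/(1 − 0.11057) = 1.124.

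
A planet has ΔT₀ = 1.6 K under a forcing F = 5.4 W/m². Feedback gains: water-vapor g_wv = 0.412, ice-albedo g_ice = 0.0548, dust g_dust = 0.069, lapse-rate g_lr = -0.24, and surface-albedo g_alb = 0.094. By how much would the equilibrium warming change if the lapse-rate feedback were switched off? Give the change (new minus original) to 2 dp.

Original: g = 0.3898, ΔT = 1.6/(1−0.3898) = 2.6221 K.
Without lapse-rate: g' = 0.6298, ΔT' = 1.6/(1−0.6298) = 4.3220 K.
Change = 4.3220 − 2.6221 = 1.70 K.

1.70 K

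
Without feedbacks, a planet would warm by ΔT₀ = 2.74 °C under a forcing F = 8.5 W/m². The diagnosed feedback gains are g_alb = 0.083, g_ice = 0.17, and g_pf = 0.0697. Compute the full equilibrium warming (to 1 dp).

4.0 °C

Total gain g = 0.083 + 0.17 + 0.0697 = 0.3227.
Amplification A = 1/(1 − 0.3227) = 1.476.
ΔT = 2.74 × 1.476 = 4.0 °C.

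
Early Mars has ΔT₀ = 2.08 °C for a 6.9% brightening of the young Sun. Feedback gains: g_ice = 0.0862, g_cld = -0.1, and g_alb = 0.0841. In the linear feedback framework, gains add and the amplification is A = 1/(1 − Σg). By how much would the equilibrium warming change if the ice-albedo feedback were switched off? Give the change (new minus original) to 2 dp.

-0.19 °C

Original: g = 0.0703, ΔT = 2.08/(1−0.0703) = 2.2373 °C.
Without ice-albedo: g' = -0.0159, ΔT' = 2.08/(1+0.0159) = 2.0474 °C.
Change = 2.0474 − 2.2373 = -0.19 °C.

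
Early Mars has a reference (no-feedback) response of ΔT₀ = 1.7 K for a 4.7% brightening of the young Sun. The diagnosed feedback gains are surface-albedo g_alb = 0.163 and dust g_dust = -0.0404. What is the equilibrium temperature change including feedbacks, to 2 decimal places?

1.94 K

Total gain g = 0.163 − 0.0404 = 0.1226.
Amplification A = 1/(1 − 0.1226) = 1.14.
ΔT = 1.7 × 1.14 = 1.94 K.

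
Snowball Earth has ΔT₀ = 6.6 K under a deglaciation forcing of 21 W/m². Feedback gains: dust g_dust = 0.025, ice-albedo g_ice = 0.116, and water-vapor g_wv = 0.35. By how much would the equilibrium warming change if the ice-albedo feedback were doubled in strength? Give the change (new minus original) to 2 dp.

3.83 K

Original: g = 0.491, ΔT = 6.6/(1−0.491) = 12.9666 K.
With doubled ice-albedo: g' = 0.607, ΔT' = 6.6/(1−0.607) = 16.7939 K.
Change = 16.7939 − 12.9666 = 3.83 K.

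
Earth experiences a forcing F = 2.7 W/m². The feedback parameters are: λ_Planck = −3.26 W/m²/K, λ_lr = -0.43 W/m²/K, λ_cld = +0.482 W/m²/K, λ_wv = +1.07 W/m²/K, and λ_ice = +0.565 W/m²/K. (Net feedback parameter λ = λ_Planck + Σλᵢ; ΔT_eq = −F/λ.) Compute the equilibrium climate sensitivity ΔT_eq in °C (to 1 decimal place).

Net feedback parameter λ = (−3.26) + (-0.43) + (+0.482) + (+1.07) + (+0.565) = -1.573 W/m²/K.
ΔT = −F/λ = −2.7/(-1.573) = 1.7 °C.

1.7 °C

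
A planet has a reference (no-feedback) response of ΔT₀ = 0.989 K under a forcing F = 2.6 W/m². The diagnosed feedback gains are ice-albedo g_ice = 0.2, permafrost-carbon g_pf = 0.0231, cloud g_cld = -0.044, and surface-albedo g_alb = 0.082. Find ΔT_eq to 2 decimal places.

1.34 K

Total gain g = 0.2 + 0.0231 − 0.044 + 0.082 = 0.2611.
Amplification A = 1/(1 − 0.2611) = 1.353.
ΔT = 0.989 × 1.353 = 1.34 K.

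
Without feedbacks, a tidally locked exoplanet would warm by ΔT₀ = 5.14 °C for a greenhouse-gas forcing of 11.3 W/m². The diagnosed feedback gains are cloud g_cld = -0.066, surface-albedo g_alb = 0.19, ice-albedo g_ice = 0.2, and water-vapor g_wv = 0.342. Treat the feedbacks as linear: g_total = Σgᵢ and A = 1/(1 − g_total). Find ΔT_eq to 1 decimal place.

Total gain g = -0.066 + 0.19 + 0.2 + 0.342 = 0.666.
Amplification A = 1/(1 − 0.666) = 2.994.
ΔT = 5.14 × 2.994 = 15.4 °C.

15.4 °C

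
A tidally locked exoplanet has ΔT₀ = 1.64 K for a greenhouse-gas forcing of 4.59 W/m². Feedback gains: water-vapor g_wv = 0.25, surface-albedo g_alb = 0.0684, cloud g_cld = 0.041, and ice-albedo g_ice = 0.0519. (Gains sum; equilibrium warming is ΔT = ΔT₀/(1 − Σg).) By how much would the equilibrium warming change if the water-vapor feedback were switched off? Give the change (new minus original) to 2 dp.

Original: g = 0.4113, ΔT = 1.64/(1−0.4113) = 2.7858 K.
Without water-vapor: g' = 0.1613, ΔT' = 1.64/(1−0.1613) = 1.9554 K.
Change = 1.9554 − 2.7858 = -0.83 K.

-0.83 K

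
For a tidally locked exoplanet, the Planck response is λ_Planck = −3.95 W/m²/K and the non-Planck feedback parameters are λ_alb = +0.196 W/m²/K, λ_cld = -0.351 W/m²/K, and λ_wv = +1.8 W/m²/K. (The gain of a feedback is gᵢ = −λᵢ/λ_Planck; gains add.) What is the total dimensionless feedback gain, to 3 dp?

Convert to gains: g_alb = 0.196/3.95 = 0.04962; g_cld = -0.351/3.95 = -0.08886; g_wv = 1.8/3.95 = 0.4557.
Total gain g = 0.41646.

0.416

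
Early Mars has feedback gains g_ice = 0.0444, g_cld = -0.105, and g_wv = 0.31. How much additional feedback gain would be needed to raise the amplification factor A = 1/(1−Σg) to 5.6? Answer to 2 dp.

0.57

Current total gain = 0.2494.
Target gain for A = 5.6: g* = 1 − 1/5.6 = 0.8214.
Additional gain needed = 0.8214 − 0.2494 = 0.57.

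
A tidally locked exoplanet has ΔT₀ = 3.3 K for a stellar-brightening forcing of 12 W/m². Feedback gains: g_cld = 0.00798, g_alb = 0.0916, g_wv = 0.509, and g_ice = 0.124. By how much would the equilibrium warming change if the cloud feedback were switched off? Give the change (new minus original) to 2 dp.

-0.36 K

Original: g = 0.73258, ΔT = 3.3/(1−0.73258) = 12.3401 K.
Without cloud: g' = 0.7246, ΔT' = 3.3/(1−0.7246) = 11.9826 K.
Change = 11.9826 − 12.3401 = -0.36 K.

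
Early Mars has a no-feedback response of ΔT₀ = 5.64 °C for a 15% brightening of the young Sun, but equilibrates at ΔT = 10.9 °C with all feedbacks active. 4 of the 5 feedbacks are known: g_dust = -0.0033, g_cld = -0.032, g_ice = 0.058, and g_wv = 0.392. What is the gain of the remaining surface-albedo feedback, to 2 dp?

Amplification A = ΔT/ΔT₀ = 10.9/5.64 = 1.933.
Total gain g = 1 − 1/A = 1 − 1/1.933 = 0.4827.
Known gains sum to -0.0033 − 0.032 + 0.058 + 0.392 = 0.4147.
g_alb = 0.4827 − 0.4147 = 0.07.

0.07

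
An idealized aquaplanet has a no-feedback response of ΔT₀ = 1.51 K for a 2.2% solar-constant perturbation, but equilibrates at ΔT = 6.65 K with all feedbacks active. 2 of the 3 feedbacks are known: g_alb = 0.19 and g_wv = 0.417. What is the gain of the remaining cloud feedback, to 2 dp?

0.17

Amplification A = ΔT/ΔT₀ = 6.65/1.51 = 4.404.
Total gain g = 1 − 1/A = 1 − 1/4.404 = 0.7729.
Known gains sum to 0.19 + 0.417 = 0.607.
g_cld = 0.7729 − 0.607 = 0.17.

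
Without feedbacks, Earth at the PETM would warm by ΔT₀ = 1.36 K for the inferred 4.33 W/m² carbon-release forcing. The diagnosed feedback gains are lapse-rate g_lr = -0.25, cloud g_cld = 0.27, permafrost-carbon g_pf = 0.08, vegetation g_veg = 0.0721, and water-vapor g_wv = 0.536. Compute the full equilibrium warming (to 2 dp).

Total gain g = -0.25 + 0.27 + 0.08 + 0.0721 + 0.536 = 0.7081.
Amplification A = 1/(1 − 0.7081) = 3.426.
ΔT = 1.36 × 3.426 = 4.66 K.

4.66 K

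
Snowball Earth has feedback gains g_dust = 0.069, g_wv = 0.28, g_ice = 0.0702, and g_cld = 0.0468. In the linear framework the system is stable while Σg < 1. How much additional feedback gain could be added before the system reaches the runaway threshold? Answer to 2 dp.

Current total gain = 0.069 + 0.28 + 0.0702 + 0.0468 = 0.466.
Margin to runaway = 1 − 0.466 = 0.53.

0.53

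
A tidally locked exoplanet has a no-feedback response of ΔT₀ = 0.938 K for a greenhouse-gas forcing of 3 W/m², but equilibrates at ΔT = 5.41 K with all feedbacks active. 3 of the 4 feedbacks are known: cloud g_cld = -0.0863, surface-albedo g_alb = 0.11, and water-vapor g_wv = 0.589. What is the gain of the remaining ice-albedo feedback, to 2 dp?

0.21

Amplification A = ΔT/ΔT₀ = 5.41/0.938 = 5.768.
Total gain g = 1 − 1/A = 1 − 1/5.768 = 0.8266.
Known gains sum to -0.0863 + 0.11 + 0.589 = 0.6127.
g_ice = 0.8266 − 0.6127 = 0.21.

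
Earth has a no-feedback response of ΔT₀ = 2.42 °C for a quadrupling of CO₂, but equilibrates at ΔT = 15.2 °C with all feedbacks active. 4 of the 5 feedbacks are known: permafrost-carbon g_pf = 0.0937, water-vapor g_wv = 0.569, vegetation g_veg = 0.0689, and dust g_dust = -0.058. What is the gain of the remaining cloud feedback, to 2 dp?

Amplification A = ΔT/ΔT₀ = 15.2/2.42 = 6.281.
Total gain g = 1 − 1/A = 1 − 1/6.281 = 0.8408.
Known gains sum to 0.0937 + 0.569 + 0.0689 − 0.058 = 0.6736.
g_cld = 0.8408 − 0.6736 = 0.17.

0.17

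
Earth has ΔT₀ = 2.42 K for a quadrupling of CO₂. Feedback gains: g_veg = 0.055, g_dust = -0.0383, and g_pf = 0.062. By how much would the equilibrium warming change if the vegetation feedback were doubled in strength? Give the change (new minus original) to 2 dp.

Original: g = 0.0787, ΔT = 2.42/(1−0.0787) = 2.6267 K.
With doubled vegetation: g' = 0.1337, ΔT' = 2.42/(1−0.1337) = 2.7935 K.
Change = 2.7935 − 2.6267 = 0.17 K.

0.17 K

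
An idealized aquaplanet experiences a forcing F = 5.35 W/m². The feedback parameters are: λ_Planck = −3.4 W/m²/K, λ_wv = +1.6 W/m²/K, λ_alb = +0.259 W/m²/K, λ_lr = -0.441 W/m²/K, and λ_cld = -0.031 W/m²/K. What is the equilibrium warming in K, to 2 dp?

2.66 K

Net feedback parameter λ = (−3.4) + (+1.6) + (+0.259) + (-0.441) + (-0.031) = -2.013 W/m²/K.
ΔT = −F/λ = −5.35/(-2.013) = 2.66 K.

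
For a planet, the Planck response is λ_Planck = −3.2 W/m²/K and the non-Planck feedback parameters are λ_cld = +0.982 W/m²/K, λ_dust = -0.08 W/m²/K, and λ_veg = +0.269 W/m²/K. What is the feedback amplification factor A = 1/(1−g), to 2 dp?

1.58

Convert to gains: g_cld = 0.982/3.2 = 0.3069; g_dust = -0.08/3.2 = -0.025; g_veg = 0.269/3.2 = 0.08406.
Total gain g = 0.36596.
A = 1/(1 − 0.36596) = 1.58.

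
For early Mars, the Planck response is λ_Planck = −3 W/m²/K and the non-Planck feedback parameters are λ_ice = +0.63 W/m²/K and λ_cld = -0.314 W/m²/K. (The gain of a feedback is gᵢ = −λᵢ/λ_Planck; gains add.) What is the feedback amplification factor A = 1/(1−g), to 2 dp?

Convert to gains: g_ice = 0.63/3 = 0.21; g_cld = -0.314/3 = -0.1047.
Total gain g = 0.1053.
A = 1/(1 − 0.1053) = 1.12.

1.12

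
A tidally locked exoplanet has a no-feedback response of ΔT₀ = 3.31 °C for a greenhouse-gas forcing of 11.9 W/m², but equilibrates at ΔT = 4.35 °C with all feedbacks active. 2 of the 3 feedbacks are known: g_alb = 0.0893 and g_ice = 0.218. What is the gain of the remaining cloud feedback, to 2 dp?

Amplification A = ΔT/ΔT₀ = 4.35/3.31 = 1.314.
Total gain g = 1 − 1/A = 1 − 1/1.314 = 0.239.
Known gains sum to 0.0893 + 0.218 = 0.3073.
g_cld = 0.239 − 0.3073 = -0.07.

-0.07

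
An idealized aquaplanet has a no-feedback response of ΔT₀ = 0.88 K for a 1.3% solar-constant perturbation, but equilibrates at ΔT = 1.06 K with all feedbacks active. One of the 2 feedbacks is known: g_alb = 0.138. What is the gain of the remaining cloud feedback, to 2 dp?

0.03

Amplification A = ΔT/ΔT₀ = 1.06/0.88 = 1.205.
Total gain g = 1 − 1/A = 1 − 1/1.205 = 0.1701.
The known gain is 0.138.
g_cld = 0.1701 − 0.138 = 0.03.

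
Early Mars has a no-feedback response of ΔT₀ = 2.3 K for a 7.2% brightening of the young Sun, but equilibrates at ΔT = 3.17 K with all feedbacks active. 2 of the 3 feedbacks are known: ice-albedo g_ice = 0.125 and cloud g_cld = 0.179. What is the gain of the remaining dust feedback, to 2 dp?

-0.03

Amplification A = ΔT/ΔT₀ = 3.17/2.3 = 1.378.
Total gain g = 1 − 1/A = 1 − 1/1.378 = 0.2743.
Known gains sum to 0.125 + 0.179 = 0.304.
g_dust = 0.2743 − 0.304 = -0.03.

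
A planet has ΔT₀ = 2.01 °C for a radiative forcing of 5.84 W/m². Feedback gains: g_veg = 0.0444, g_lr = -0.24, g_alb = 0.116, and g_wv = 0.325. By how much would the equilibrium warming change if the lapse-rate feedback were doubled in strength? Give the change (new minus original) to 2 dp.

Original: g = 0.2454, ΔT = 2.01/(1−0.2454) = 2.6637 °C.
With doubled lapse-rate: g' = 0.0054, ΔT' = 2.01/(1−0.0054) = 2.0209 °C.
Change = 2.0209 − 2.6637 = -0.64 °C.

-0.64 °C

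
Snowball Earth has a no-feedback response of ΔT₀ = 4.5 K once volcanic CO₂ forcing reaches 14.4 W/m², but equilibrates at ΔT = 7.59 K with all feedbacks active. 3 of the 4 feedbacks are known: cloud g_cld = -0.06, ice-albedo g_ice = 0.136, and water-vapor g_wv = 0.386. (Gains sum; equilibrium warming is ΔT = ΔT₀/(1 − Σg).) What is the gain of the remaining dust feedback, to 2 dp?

Amplification A = ΔT/ΔT₀ = 7.59/4.5 = 1.687.
Total gain g = 1 − 1/A = 1 − 1/1.687 = 0.4072.
Known gains sum to -0.06 + 0.136 + 0.386 = 0.462.
g_dust = 0.4072 − 0.462 = -0.05.

-0.05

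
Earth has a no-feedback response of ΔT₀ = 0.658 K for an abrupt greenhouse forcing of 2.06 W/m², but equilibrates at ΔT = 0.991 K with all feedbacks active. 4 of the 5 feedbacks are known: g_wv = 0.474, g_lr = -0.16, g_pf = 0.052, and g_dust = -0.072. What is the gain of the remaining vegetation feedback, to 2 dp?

Amplification A = ΔT/ΔT₀ = 0.991/0.658 = 1.506.
Total gain g = 1 − 1/A = 1 − 1/1.506 = 0.336.
Known gains sum to 0.474 − 0.16 + 0.052 − 0.072 = 0.294.
g_veg = 0.336 − 0.294 = 0.04.

0.04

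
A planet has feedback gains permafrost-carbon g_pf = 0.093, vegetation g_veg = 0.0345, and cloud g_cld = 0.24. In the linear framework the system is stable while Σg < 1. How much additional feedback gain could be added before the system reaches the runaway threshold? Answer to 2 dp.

0.63

Current total gain = 0.093 + 0.0345 + 0.24 = 0.3675.
Margin to runaway = 1 − 0.3675 = 0.63.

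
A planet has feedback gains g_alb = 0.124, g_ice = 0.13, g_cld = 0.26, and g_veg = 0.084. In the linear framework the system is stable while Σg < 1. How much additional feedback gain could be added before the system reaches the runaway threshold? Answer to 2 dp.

0.40

Current total gain = 0.124 + 0.13 + 0.26 + 0.084 = 0.598.
Margin to runaway = 1 − 0.598 = 0.40.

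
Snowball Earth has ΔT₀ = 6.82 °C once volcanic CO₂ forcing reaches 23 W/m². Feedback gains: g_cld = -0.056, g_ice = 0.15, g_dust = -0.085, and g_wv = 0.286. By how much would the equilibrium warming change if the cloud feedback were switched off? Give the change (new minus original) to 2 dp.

0.83 °C

Original: g = 0.295, ΔT = 6.82/(1−0.295) = 9.6738 °C.
Without cloud: g' = 0.351, ΔT' = 6.82/(1−0.351) = 10.5085 °C.
Change = 10.5085 − 9.6738 = 0.83 °C.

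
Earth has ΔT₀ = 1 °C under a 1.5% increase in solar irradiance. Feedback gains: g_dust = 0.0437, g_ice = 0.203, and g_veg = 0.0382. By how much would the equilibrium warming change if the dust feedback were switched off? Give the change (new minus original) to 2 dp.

-0.08 °C

Original: g = 0.2849, ΔT = 1/(1−0.2849) = 1.3984 °C.
Without dust: g' = 0.2412, ΔT' = 1/(1−0.2412) = 1.3179 °C.
Change = 1.3179 − 1.3984 = -0.08 °C.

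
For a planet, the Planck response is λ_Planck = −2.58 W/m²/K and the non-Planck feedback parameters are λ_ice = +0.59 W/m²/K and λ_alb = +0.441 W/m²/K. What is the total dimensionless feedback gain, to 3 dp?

0.400

Convert to gains: g_ice = 0.59/2.58 = 0.2287; g_alb = 0.441/2.58 = 0.1709.
Total gain g = 0.3996.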